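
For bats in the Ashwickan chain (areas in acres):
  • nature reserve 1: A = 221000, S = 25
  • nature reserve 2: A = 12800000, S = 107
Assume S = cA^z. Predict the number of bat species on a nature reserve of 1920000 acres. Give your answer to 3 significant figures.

z = ln(107/25) / ln(12800000/221000) = 1.4540 / 4.0590 = 0.3582
c = 25 / 221000^0.3582 = 25 / 82.1 = 0.3045
S₃ = 0.3045 × 1920000^0.3582 = 0.3045 × 178.1 ≈ 54.23

54.2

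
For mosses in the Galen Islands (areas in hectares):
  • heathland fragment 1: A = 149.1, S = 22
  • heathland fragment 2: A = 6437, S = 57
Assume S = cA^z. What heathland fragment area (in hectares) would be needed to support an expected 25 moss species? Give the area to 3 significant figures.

247 hectares

z = ln(57/22) / ln(6437/149.1) = 0.9520 / 3.7652 = 0.2528
c = 22 / 149.1^0.2528 = 22 / 3.544 = 6.207
A = (25/6.207)^(1/0.2528) ⇒ ln A = ln(4.028)/0.2528 = 5.5102
A = e^5.5102 ≈ 247.2 hectares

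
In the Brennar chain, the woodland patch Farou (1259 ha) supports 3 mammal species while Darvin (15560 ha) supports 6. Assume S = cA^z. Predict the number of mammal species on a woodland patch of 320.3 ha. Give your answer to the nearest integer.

2

z = ln(6/3) / ln(15560/1259) = 0.6931 / 2.5144 = 0.2757
c = 3 / 1259^0.2757 = 3 / 7.155 = 0.4193
S₃ = 0.4193 × 320.3^0.2757 = 0.4193 × 4.906 ≈ 2.057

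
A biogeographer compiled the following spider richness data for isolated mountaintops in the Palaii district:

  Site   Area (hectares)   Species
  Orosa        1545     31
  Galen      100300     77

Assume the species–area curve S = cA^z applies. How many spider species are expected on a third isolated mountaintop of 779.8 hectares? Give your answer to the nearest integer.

z = ln(77/31) / ln(100300/1545) = 0.9098 / 4.1731 = 0.2180
c = 31 / 1545^0.2180 = 31 / 4.957 = 6.253
S₃ = 6.253 × 779.8^0.2180 = 6.253 × 4.271 ≈ 26.71

27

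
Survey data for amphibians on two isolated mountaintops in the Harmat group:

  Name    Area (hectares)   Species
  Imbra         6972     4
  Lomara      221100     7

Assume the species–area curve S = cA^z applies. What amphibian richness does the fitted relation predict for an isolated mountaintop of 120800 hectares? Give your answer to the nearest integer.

z = ln(7/4) / ln(221100/6972) = 0.5596 / 3.4567 = 0.1619
c = 4 / 6972^0.1619 = 4 / 4.19 = 0.9547
S₃ = 0.9547 × 120800^0.1619 = 0.9547 × 6.649 ≈ 6.347

6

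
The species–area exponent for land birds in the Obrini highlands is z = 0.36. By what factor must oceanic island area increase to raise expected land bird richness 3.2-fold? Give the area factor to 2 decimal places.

25.30

(A₂/A₁)^0.36 = 3.2, so A₂/A₁ = 3.2^(1/0.36) = 3.2^2.778
ln(A₂/A₁) = ln 3.2 / 0.36 = 1.1632 / 0.36 = 3.2310
A₂/A₁ = e^3.2310 ≈ 25.3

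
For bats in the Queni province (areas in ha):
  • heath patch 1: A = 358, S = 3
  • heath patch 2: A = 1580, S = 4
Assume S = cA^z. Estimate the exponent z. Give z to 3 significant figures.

0.194

Taking logs: ln S = ln c + z ln A, so z = (ln S₂ − ln S₁)/(ln A₂ − ln A₁).
z = ln(4/3) / ln(1580/358) = ln(1.333) / ln(4.413) = 0.2877 / 1.4846 = 0.1938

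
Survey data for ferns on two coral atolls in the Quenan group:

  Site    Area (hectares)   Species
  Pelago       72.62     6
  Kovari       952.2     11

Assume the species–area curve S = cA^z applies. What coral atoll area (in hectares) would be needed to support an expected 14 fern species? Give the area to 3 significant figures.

2650 hectares

z = ln(11/6) / ln(952.2/72.62) = 0.6061 / 2.5735 = 0.2355
c = 6 / 72.62^0.2355 = 6 / 2.744 = 2.187
A = (14/2.187)^(1/0.2355) ⇒ ln A = ln(6.402)/0.2355 = 7.8827
A = e^7.8827 ≈ 2651 hectares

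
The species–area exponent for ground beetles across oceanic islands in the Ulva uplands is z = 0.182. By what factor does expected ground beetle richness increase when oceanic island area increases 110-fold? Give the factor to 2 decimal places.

S₂/S₁ = (A₂/A₁)^z = 110^0.182
ln(S₂/S₁) = 0.182 × ln 110 = 0.182 × 4.7005 = 0.8555
S₂/S₁ = e^0.8555 ≈ 2.353

2.35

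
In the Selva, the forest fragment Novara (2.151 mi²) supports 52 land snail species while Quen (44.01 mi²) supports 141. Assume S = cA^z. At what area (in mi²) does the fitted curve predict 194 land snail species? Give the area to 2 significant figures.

120 mi²

z = ln(141/52) / ln(44.01/2.151) = 0.9975 / 3.0185 = 0.3305
c = 52 / 2.151^0.3305 = 52 / 1.288 = 40.37
A = (194/40.37)^(1/0.3305) ⇒ ln A = ln(4.805)/0.3305 = 4.7500
A = e^4.7500 ≈ 115.6 mi²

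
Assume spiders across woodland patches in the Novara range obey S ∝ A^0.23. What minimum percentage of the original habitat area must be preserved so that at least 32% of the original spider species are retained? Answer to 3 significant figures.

0.705%

Need (A_new/A_old)^0.23 = 0.32, so A_new/A_old = 0.32^(1/0.23) = 0.32^4.348
ln(A_new/A_old) = ln 0.32 / 0.23 = -1.1394 / 0.23 = -4.9541
A_new/A_old = e^-4.9541 ≈ 0.007055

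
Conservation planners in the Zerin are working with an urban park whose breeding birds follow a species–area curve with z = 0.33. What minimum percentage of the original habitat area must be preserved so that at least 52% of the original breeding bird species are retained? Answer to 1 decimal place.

13.8%

Need (A_new/A_old)^0.33 = 0.52, so A_new/A_old = 0.52^(1/0.33) = 0.52^3.03
ln(A_new/A_old) = ln 0.52 / 0.33 = -0.6539 / 0.33 = -1.9816
A_new/A_old = e^-1.9816 ≈ 0.1378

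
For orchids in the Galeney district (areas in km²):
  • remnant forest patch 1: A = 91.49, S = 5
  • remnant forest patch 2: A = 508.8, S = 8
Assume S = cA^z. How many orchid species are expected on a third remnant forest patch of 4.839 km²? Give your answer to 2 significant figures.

2.2

z = ln(8/5) / ln(508.8/91.49) = 0.4700 / 1.7158 = 0.2739
c = 5 / 91.49^0.2739 = 5 / 3.446 = 1.451
S₃ = 1.451 × 4.839^0.2739 = 1.451 × 1.54 ≈ 2.235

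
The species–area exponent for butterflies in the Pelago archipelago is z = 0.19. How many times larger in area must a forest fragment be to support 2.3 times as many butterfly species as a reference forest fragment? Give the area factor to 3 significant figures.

80.1

(A₂/A₁)^0.19 = 2.3, so A₂/A₁ = 2.3^(1/0.19) = 2.3^5.263
ln(A₂/A₁) = ln 2.3 / 0.19 = 0.8329 / 0.19 = 4.3837
A₂/A₁ = e^4.3837 ≈ 80.14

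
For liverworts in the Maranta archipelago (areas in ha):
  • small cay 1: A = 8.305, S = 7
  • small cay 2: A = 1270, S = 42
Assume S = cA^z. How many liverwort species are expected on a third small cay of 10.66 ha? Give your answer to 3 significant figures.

7.65

z = ln(42/7) / ln(1270/8.305) = 1.7918 / 5.0299 = 0.3562
c = 7 / 8.305^0.3562 = 7 / 2.126 = 3.293
S₃ = 3.293 × 10.66^0.3562 = 3.293 × 2.323 ≈ 7.651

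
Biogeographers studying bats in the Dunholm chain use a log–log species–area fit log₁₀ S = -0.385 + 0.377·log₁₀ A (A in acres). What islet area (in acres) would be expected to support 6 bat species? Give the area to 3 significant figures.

6 = 0.4121 × A^0.377  ⇒  A^0.377 = 6/0.4121 = 14.56
ln A = ln(14.56) / 0.377 = 2.6783 / 0.377 = 7.1041
A = e^7.1041 ≈ 1217 acres

1220 acres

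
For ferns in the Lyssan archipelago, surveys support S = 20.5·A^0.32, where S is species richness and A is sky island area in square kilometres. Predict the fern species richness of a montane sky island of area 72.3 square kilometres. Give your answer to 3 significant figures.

S = 20.5 × 72.3^0.32
ln S = ln 20.5 + 0.32 × ln 72.3 = 3.0204 + 0.32 × 4.2808 = 4.3903
S = e^4.3903 ≈ 80.66

80.7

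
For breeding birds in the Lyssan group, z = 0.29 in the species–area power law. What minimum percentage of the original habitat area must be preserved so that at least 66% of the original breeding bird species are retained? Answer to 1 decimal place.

Need (A_new/A_old)^0.29 = 0.66, so A_new/A_old = 0.66^(1/0.29) = 0.66^3.448
ln(A_new/A_old) = ln 0.66 / 0.29 = -0.4155 / 0.29 = -1.4328
A_new/A_old = e^-1.4328 ≈ 0.2386

23.9%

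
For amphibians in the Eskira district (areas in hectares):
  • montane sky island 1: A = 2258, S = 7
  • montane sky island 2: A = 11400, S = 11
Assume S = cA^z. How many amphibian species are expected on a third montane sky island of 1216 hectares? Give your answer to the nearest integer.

6

z = ln(11/7) / ln(11400/2258) = 0.4520 / 1.6191 = 0.2792
c = 7 / 2258^0.2792 = 7 / 8.634 = 0.8108
S₃ = 0.8108 × 1216^0.2792 = 0.8108 × 7.264 ≈ 5.889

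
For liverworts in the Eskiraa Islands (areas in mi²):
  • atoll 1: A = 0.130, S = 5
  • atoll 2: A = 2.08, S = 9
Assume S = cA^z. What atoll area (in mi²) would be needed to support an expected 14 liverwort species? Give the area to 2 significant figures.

17 mi²

z = ln(9/5) / ln(2.08/0.13) = 0.5878 / 2.7726 = 0.2120
c = 5 / 0.13^0.2120 = 5 / 0.6489 = 7.706
A = (14/7.706)^(1/0.2120) ⇒ ln A = ln(1.817)/0.2120 = 2.8165
A = e^2.8165 ≈ 16.72 mi²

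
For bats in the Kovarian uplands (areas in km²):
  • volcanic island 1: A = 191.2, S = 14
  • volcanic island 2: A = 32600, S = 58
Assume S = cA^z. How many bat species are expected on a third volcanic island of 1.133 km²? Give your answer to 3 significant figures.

z = ln(58/14) / ln(32600/191.2) = 1.4214 / 5.1387 = 0.2766
c = 14 / 191.2^0.2766 = 14 / 4.276 = 3.274
S₃ = 3.274 × 1.133^0.2766 = 3.274 × 1.035 ≈ 3.389

3.39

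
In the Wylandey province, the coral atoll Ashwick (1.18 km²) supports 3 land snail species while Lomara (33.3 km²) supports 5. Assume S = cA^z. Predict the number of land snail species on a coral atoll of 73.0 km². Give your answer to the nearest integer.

6

z = ln(5/3) / ln(33.3/1.18) = 0.5108 / 3.3400 = 0.1529
c = 3 / 1.18^0.1529 = 3 / 1.026 = 2.925
S₃ = 2.925 × 73^0.1529 = 2.925 × 1.927 ≈ 5.638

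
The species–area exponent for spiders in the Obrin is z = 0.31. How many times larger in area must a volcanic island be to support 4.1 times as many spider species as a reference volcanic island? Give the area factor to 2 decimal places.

94.78

(A₂/A₁)^0.31 = 4.1, so A₂/A₁ = 4.1^(1/0.31) = 4.1^3.226
ln(A₂/A₁) = ln 4.1 / 0.31 = 1.4110 / 0.31 = 4.5516
A₂/A₁ = e^4.5516 ≈ 94.78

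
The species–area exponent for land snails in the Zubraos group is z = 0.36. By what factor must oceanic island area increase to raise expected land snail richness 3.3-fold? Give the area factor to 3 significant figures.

(A₂/A₁)^0.36 = 3.3, so A₂/A₁ = 3.3^(1/0.36) = 3.3^2.778
ln(A₂/A₁) = ln 3.3 / 0.36 = 1.1939 / 0.36 = 3.3165
A₂/A₁ = e^3.3165 ≈ 27.56

27.6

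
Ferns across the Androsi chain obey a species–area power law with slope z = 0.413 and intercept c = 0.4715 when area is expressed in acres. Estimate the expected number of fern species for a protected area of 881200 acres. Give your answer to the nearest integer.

S = 0.4715 × 881200^0.413
ln S = ln 0.4715 + 0.413 × ln 881200 = -0.7518 + 0.413 × 13.6890 = 4.9017
S = e^4.9017 ≈ 134.5

135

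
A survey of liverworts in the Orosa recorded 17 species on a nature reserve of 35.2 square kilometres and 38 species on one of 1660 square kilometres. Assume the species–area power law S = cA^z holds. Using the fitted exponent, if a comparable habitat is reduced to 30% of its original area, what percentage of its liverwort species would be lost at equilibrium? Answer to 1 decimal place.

z = ln(38/17) / ln(1660/35.2) = 0.8044 / 3.8535 = 0.2087
S_new/S_old = (A_new/A_old)^z = 0.3^0.2087 = exp(0.2087 × -1.2040) = 0.7778
Fraction lost = 1 − 0.7778 = 0.2222

22.2%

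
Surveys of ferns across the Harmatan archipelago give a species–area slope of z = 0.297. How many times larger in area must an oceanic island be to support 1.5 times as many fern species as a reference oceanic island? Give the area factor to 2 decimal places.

(A₂/A₁)^0.297 = 1.5, so A₂/A₁ = 1.5^(1/0.297) = 1.5^3.367
ln(A₂/A₁) = ln 1.5 / 0.297 = 0.4055 / 0.297 = 1.3652
A₂/A₁ = e^1.3652 ≈ 3.917

3.92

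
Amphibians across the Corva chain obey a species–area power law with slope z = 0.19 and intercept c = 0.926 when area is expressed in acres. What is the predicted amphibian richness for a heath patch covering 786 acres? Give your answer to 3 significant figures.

S = 0.926 × 786^0.19 = 0.926 × 3.549 ≈ 3.287

3.29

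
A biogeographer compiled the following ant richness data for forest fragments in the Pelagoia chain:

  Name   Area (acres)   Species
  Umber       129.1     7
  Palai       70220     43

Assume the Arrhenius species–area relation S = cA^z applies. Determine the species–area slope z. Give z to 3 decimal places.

Taking logs: ln S = ln c + z ln A, so z = (ln S₂ − ln S₁)/(ln A₂ − ln A₁).
z = ln(43/7) / ln(70220/129.1) = ln(6.143) / ln(543.9) = 1.8153 / 6.2988 = 0.2882

0.288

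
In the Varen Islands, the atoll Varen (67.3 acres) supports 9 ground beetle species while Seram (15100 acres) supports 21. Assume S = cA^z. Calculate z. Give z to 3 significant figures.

Taking logs: ln S = ln c + z ln A, so z = (ln S₂ − ln S₁)/(ln A₂ − ln A₁).
z = ln(21/9) / ln(15100/67.3) = ln(2.333) / ln(224.4) = 0.8473 / 5.4133 = 0.1565

0.157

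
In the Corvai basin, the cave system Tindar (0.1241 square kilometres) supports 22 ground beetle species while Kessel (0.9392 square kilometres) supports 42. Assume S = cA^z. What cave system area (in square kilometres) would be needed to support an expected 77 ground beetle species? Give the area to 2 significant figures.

6.3 square kilometres

z = ln(42/22) / ln(0.9392/0.1241) = 0.6466 / 2.0239 = 0.3195
c = 22 / 0.1241^0.3195 = 22 / 0.5134 = 42.85
A = (77/42.85)^(1/0.3195) ⇒ ln A = ln(1.797)/0.3195 = 1.8345
A = e^1.8345 ≈ 6.262 square kilometres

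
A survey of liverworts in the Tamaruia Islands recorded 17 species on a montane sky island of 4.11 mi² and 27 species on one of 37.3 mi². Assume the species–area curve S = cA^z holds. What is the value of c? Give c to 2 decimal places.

z = ln(S₂/S₁) / ln(A₂/A₁) = ln(27/17) / ln(37.3/4.11) = 0.4626 / 2.2056 = 0.2098
c = S₁ / A₁^z = 17 / 4.11^0.2098 = 17 / 1.345 = 12.64

12.64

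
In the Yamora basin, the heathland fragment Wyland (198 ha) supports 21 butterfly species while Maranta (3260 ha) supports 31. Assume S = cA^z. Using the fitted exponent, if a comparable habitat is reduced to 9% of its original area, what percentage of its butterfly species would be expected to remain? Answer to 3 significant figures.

z = ln(31/21) / ln(3260/198) = 0.3895 / 2.8012 = 0.1390
S_new/S_old = (A_new/A_old)^z = 0.09^0.1390 = exp(0.1390 × -2.4079) = 0.7155

71.5%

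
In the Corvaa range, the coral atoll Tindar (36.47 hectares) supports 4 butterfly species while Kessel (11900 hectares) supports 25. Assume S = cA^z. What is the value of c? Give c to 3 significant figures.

z = ln(S₂/S₁) / ln(A₂/A₁) = ln(25/4) / ln(11900/36.47) = 1.8326 / 5.7878 = 0.3166
c = S₁ / A₁^z = 4 / 36.47^0.3166 = 4 / 3.123 = 1.281

1.28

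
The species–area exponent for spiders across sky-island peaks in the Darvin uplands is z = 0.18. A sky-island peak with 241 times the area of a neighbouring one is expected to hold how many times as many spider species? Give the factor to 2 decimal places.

S₂/S₁ = (A₂/A₁)^z = 241^0.18
ln(S₂/S₁) = 0.18 × ln 241 = 0.18 × 5.4848 = 0.9873
S₂/S₁ = e^0.9873 ≈ 2.684

2.68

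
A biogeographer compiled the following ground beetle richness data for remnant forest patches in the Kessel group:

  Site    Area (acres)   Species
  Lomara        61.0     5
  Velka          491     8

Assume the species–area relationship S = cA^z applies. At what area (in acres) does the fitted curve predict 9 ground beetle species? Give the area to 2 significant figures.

830 acres

z = ln(8/5) / ln(491/61) = 0.4700 / 2.0856 = 0.2254
c = 5 / 61^0.2254 = 5 / 2.525 = 1.98
A = (9/1.98)^(1/0.2254) ⇒ ln A = ln(4.546)/0.2254 = 6.7191
A = e^6.7191 ≈ 828.1 acres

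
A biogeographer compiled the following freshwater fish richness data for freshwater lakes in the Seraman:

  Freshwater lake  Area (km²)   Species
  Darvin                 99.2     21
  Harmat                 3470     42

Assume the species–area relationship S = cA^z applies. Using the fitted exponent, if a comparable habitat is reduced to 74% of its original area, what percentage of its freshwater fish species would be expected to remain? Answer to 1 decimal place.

z = ln(42/21) / ln(3470/99.2) = 0.6931 / 3.5548 = 0.1950
S_new/S_old = (A_new/A_old)^z = 0.74^0.1950 = exp(0.1950 × -0.3011) = 0.943

94.3%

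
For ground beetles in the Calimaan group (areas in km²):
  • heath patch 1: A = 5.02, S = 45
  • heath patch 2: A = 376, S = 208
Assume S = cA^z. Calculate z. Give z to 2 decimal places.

Taking logs: ln S = ln c + z ln A, so z = (ln S₂ − ln S₁)/(ln A₂ − ln A₁).
z = ln(208/45) / ln(376/5.02) = ln(4.622) / ln(74.9) = 1.5309 / 4.3162 = 0.3547

0.35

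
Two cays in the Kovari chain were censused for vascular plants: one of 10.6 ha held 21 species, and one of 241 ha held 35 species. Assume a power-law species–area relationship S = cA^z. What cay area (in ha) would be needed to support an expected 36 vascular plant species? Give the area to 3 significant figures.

z = ln(35/21) / ln(241/10.6) = 0.5108 / 3.1239 = 0.1635
c = 21 / 10.6^0.1635 = 21 / 1.471 = 14.27
A = (36/14.27)^(1/0.1635) ⇒ ln A = ln(2.522)/0.1635 = 5.6571
A = e^5.6571 ≈ 286.3 ha

286 ha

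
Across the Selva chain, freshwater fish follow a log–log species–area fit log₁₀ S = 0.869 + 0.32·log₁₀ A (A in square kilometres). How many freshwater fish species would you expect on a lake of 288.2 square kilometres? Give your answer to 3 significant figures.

45.3

S = 7.396 × 288.2^0.32 = 7.396 × 6.125 ≈ 45.3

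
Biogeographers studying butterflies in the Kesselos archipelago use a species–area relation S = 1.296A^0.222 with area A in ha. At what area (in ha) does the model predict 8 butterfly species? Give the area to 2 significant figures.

3600 ha

8 = 1.296 × A^0.222  ⇒  A^0.222 = 8/1.296 = 6.173
ln A = ln(6.173) / 0.222 = 1.8202 / 0.222 = 8.1989
A = e^8.1989 ≈ 3637 ha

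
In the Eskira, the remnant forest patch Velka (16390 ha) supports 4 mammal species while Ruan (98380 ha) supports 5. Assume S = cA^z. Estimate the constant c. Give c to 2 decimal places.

1.19

z = ln(S₂/S₁) / ln(A₂/A₁) = ln(5/4) / ln(98380/16390) = 0.2231 / 1.7922 = 0.1245
c = S₁ / A₁^z = 4 / 16390^0.1245 = 4 / 3.348 = 1.195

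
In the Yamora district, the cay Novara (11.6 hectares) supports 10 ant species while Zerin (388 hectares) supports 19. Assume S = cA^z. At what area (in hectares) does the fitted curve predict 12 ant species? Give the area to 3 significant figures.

31.4 hectares

z = ln(19/10) / ln(388/11.6) = 0.6419 / 3.5100 = 0.1829
c = 10 / 11.6^0.1829 = 10 / 1.565 = 6.388
A = (12/6.388)^(1/0.1829) ⇒ ln A = ln(1.879)/0.1829 = 3.4480
A = e^3.4480 ≈ 31.44 hectares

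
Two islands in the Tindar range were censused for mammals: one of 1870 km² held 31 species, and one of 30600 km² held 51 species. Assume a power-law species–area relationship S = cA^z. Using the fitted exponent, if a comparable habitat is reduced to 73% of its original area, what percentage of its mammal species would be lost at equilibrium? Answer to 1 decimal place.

z = ln(51/31) / ln(30600/1870) = 0.4978 / 2.7951 = 0.1781
S_new/S_old = (A_new/A_old)^z = 0.73^0.1781 = exp(0.1781 × -0.3147) = 0.9455
Fraction lost = 1 − 0.9455 = 0.05451

5.5%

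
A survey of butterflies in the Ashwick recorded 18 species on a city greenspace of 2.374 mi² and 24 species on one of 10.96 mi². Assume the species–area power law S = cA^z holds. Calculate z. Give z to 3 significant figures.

0.188

Taking logs: ln S = ln c + z ln A, so z = (ln S₂ − ln S₁)/(ln A₂ − ln A₁).
z = ln(24/18) / ln(10.96/2.374) = ln(1.333) / ln(4.617) = 0.2877 / 1.5297 = 0.1881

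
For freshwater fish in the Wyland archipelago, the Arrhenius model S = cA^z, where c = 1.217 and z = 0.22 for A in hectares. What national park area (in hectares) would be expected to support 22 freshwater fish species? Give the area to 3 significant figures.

518000 hectares

22 = 1.217 × A^0.22  ⇒  A^0.22 = 22/1.217 = 18.08
ln A = ln(18.08) / 0.22 = 2.8947 / 0.22 = 13.1575
A = e^13.1575 ≈ 517889 hectares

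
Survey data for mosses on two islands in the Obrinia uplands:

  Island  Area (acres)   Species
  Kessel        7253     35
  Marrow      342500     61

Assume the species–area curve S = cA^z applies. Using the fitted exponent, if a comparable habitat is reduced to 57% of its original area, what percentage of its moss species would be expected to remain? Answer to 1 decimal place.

92.2%

z = ln(61/35) / ln(342500/7253) = 0.5555 / 3.8549 = 0.1441
S_new/S_old = (A_new/A_old)^z = 0.57^0.1441 = exp(0.1441 × -0.5621) = 0.9222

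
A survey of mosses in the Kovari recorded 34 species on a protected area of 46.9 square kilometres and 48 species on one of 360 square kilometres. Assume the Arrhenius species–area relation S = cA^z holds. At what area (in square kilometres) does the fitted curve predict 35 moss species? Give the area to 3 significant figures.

55.7 square kilometres

z = ln(48/34) / ln(360/46.9) = 0.3448 / 2.0381 = 0.1692
c = 34 / 46.9^0.1692 = 34 / 1.918 = 17.73
A = (35/17.73)^(1/0.1692) ⇒ ln A = ln(1.974)/0.1692 = 4.0193
A = e^4.0193 ≈ 55.66 square kilometres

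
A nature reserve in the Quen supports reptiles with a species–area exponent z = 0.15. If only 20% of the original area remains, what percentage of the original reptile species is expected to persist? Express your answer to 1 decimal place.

78.6%

S_new/S_old = (A_new/A_old)^z = 0.2^0.15
= exp(0.15 × ln 0.2) = exp(0.15 × -1.6094) = exp(-0.2414) ≈ 0.7855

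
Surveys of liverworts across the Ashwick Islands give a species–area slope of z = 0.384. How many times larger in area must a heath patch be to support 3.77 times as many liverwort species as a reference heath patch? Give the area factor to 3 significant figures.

(A₂/A₁)^0.384 = 3.77, so A₂/A₁ = 3.77^(1/0.384) = 3.77^2.604
ln(A₂/A₁) = ln 3.77 / 0.384 = 1.3271 / 0.384 = 3.4559
A₂/A₁ = e^3.4559 ≈ 31.69

31.7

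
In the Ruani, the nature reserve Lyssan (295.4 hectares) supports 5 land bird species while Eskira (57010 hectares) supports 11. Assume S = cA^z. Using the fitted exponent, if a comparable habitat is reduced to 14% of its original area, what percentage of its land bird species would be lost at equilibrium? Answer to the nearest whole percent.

26%

z = ln(11/5) / ln(57010/295.4) = 0.7885 / 5.2627 = 0.1498
S_new/S_old = (A_new/A_old)^z = 0.14^0.1498 = exp(0.1498 × -1.9661) = 0.7449
Fraction lost = 1 − 0.7449 = 0.2551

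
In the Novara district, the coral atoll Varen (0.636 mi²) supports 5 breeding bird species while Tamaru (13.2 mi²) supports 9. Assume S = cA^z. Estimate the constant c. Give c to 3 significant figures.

z = ln(S₂/S₁) / ln(A₂/A₁) = ln(9/5) / ln(13.2/0.636) = 0.5878 / 3.0328 = 0.1938
c = S₁ / A₁^z = 5 / 0.636^0.1938 = 5 / 0.916 = 5.458

5.46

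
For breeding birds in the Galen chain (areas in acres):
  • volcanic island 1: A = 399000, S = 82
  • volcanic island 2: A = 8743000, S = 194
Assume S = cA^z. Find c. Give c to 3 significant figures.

2.25

z = ln(S₂/S₁) / ln(A₂/A₁) = ln(194/82) / ln(8743000/399000) = 0.8611 / 3.0870 = 0.2790
c = S₁ / A₁^z = 82 / 399000^0.2790 = 82 / 36.51 = 2.246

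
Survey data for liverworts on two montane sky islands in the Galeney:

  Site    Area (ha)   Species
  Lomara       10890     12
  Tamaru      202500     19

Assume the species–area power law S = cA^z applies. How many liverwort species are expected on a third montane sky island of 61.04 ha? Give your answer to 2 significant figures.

5.3

z = ln(19/12) / ln(202500/10890) = 0.4595 / 2.9229 = 0.1572
c = 12 / 10890^0.1572 = 12 / 4.312 = 2.783
S₃ = 2.783 × 61.04^0.1572 = 2.783 × 1.909 ≈ 5.312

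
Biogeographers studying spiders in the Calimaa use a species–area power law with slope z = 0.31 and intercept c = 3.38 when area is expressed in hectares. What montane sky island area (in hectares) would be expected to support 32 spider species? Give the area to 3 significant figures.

1410 hectares

32 = 3.38 × A^0.31  ⇒  A^0.31 = 32/3.38 = 9.467
ln A = ln(9.467) / 0.31 = 2.2479 / 0.31 = 7.2512
A = e^7.2512 ≈ 1410 hectares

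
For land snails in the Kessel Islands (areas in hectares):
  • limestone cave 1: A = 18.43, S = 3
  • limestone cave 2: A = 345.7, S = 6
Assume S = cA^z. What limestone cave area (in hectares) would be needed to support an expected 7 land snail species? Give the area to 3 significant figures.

664 hectares

z = ln(6/3) / ln(345.7/18.43) = 0.6931 / 2.9316 = 0.2364
c = 3 / 18.43^0.2364 = 3 / 1.992 = 1.506
A = (7/1.506)^(1/0.2364) ⇒ ln A = ln(4.647)/0.2364 = 6.4975
A = e^6.4975 ≈ 663.5 hectares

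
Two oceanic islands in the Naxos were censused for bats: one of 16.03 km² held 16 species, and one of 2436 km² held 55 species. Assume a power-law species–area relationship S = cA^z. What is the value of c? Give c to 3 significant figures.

z = ln(S₂/S₁) / ln(A₂/A₁) = ln(55/16) / ln(2436/16.03) = 1.2347 / 5.0237 = 0.2458
c = S₁ / A₁^z = 16 / 16.03^0.2458 = 16 / 1.978 = 8.09

8.09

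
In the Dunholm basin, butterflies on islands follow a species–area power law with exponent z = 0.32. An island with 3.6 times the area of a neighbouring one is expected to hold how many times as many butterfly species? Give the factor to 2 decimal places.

S₂/S₁ = (A₂/A₁)^z = 3.6^0.32
ln(S₂/S₁) = 0.32 × ln 3.6 = 0.32 × 1.2809 = 0.4099
S₂/S₁ = e^0.4099 ≈ 1.507

1.51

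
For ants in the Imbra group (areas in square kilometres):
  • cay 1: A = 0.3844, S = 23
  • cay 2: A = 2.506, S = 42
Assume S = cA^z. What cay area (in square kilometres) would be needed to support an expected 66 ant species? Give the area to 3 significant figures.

z = ln(42/23) / ln(2.506/0.3844) = 0.6022 / 1.8748 = 0.3212
c = 23 / 0.3844^0.3212 = 23 / 0.7356 = 31.27
A = (66/31.27)^(1/0.3212) ⇒ ln A = ln(2.111)/0.3212 = 2.3259
A = e^2.3259 ≈ 10.24 square kilometres

10.2 square kilometres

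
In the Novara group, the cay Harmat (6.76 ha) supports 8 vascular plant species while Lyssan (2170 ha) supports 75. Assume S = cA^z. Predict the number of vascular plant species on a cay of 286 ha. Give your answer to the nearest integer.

34

z = ln(75/8) / ln(2170/6.76) = 2.2380 / 5.7715 = 0.3878
c = 8 / 6.76^0.3878 = 8 / 2.098 = 3.813
S₃ = 3.813 × 286^0.3878 = 3.813 × 8.964 ≈ 34.18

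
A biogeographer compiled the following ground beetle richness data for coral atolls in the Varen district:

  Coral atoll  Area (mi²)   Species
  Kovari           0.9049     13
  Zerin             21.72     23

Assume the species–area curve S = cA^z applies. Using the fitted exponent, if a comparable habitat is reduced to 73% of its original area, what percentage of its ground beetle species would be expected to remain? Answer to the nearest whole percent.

95%

z = ln(23/13) / ln(21.72/0.9049) = 0.5705 / 3.1782 = 0.1795
S_new/S_old = (A_new/A_old)^z = 0.73^0.1795 = exp(0.1795 × -0.3147) = 0.9451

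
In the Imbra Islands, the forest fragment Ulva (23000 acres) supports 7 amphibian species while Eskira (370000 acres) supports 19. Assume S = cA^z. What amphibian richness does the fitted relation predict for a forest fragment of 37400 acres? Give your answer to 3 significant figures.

z = ln(19/7) / ln(370000/23000) = 0.9985 / 2.7780 = 0.3594
c = 7 / 23000^0.3594 = 7 / 36.96 = 0.1894
S₃ = 0.1894 × 37400^0.3594 = 0.1894 × 44.02 ≈ 8.337

8.34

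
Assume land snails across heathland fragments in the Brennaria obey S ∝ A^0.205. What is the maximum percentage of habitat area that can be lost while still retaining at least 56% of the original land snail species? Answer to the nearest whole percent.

94%

Need (A_new/A_old)^0.205 = 0.56, so A_new/A_old = 0.56^(1/0.205) = 0.56^4.878
ln(A_new/A_old) = ln 0.56 / 0.205 = -0.5798 / 0.205 = -2.8284
A_new/A_old = e^-2.8284 ≈ 0.05911
Fraction that can be lost = 1 − 0.05911 = 0.9409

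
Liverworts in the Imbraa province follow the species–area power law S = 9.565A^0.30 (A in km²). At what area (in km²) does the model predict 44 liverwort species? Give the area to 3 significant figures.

162 km²

44 = 9.565 × A^0.3  ⇒  A^0.3 = 44/9.565 = 4.6
ln A = ln(4.6) / 0.3 = 1.5261 / 0.3 = 5.0869
A = e^5.0869 ≈ 161.9 km²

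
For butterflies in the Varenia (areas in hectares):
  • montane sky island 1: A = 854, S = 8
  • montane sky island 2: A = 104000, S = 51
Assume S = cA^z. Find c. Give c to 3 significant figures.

0.592

z = ln(S₂/S₁) / ln(A₂/A₁) = ln(51/8) / ln(104000/854) = 1.8524 / 4.8022 = 0.3857
c = S₁ / A₁^z = 8 / 854^0.3857 = 8 / 13.51 = 0.592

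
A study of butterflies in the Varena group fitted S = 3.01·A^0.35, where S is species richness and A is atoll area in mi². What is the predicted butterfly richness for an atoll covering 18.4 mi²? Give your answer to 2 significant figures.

S = 3.01 × 18.4^0.35 = 3.01 × 2.771 ≈ 8.342

8.3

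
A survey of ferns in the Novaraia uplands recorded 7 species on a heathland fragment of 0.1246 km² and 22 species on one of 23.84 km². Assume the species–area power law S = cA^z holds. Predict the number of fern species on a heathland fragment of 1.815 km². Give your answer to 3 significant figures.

z = ln(22/7) / ln(23.84/0.1246) = 1.1451 / 5.2540 = 0.2180
c = 7 / 0.1246^0.2180 = 7 / 0.6351 = 11.02
S₃ = 11.02 × 1.815^0.2180 = 11.02 × 1.139 ≈ 12.55

12.6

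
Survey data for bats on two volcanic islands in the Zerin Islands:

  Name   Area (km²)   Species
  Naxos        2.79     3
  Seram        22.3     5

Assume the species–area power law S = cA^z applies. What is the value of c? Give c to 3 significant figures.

z = ln(S₂/S₁) / ln(A₂/A₁) = ln(5/3) / ln(22.3/2.79) = 0.5108 / 2.0785 = 0.2458
c = S₁ / A₁^z = 3 / 2.79^0.2458 = 3 / 1.287 = 2.331

2.33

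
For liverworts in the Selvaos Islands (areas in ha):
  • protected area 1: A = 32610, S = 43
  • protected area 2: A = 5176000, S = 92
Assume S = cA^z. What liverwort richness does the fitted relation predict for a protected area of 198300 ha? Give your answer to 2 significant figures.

56

z = ln(92/43) / ln(5176000/32610) = 0.7606 / 5.0672 = 0.1501
c = 43 / 32610^0.1501 = 43 / 4.758 = 9.037
S₃ = 9.037 × 198300^0.1501 = 9.037 × 6.239 ≈ 56.38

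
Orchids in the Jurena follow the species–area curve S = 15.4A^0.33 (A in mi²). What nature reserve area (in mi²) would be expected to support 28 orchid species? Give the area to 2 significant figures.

6.1 mi²

28 = 15.4 × A^0.33  ⇒  A^0.33 = 28/15.4 = 1.818
ln A = ln(1.818) / 0.33 = 0.5978 / 0.33 = 1.8116
A = e^1.8116 ≈ 6.12 mi²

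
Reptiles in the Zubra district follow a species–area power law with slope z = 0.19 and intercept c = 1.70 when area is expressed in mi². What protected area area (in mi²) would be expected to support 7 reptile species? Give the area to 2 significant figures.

7 = 1.7 × A^0.19  ⇒  A^0.19 = 7/1.7 = 4.118
ln A = ln(4.118) / 0.19 = 1.4153 / 0.19 = 7.4489
A = e^7.4489 ≈ 1718 mi²

1700 mi²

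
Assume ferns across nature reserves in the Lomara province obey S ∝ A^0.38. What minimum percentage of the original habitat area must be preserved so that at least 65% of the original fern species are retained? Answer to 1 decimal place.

32.2%

Need (A_new/A_old)^0.38 = 0.65, so A_new/A_old = 0.65^(1/0.38) = 0.65^2.632
ln(A_new/A_old) = ln 0.65 / 0.38 = -0.4308 / 0.38 = -1.1336
A_new/A_old = e^-1.1336 ≈ 0.3219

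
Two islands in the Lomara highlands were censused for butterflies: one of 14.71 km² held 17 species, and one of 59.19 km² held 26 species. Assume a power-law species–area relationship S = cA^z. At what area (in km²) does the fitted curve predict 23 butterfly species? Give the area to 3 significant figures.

39.6 km²

z = ln(26/17) / ln(59.19/14.71) = 0.4249 / 1.3922 = 0.3052
c = 17 / 14.71^0.3052 = 17 / 2.272 = 7.484
A = (23/7.484)^(1/0.3052) ⇒ ln A = ln(3.073)/0.3052 = 3.6790
A = e^3.6790 ≈ 39.61 km²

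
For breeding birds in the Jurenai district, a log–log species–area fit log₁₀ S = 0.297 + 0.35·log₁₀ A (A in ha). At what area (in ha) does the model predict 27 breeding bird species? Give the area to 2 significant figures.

1700 ha

27 = 1.982 × A^0.35  ⇒  A^0.35 = 27/1.982 = 13.63
ln A = ln(13.63) / 0.35 = 2.6120 / 0.35 = 7.4628
A = e^7.4628 ≈ 1742 ha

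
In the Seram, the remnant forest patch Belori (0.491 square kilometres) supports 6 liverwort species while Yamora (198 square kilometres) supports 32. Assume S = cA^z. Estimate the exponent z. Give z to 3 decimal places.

0.279

Taking logs: ln S = ln c + z ln A, so z = (ln S₂ − ln S₁)/(ln A₂ − ln A₁).
z = ln(32/6) / ln(198/0.491) = ln(5.333) / ln(403.3) = 1.6740 / 5.9996 = 0.2790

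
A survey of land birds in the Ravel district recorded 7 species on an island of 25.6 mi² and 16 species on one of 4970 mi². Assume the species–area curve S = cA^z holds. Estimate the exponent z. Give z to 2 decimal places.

Taking logs: ln S = ln c + z ln A, so z = (ln S₂ − ln S₁)/(ln A₂ − ln A₁).
z = ln(16/7) / ln(4970/25.6) = ln(2.286) / ln(194.1) = 0.8267 / 5.2686 = 0.1569

0.16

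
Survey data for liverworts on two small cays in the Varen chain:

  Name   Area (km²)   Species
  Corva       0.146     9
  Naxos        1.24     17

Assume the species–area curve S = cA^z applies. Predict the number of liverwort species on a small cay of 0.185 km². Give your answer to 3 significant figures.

z = ln(17/9) / ln(1.24/0.146) = 0.6360 / 2.1393 = 0.2973
c = 9 / 0.146^0.2973 = 9 / 0.5644 = 15.95
S₃ = 15.95 × 0.185^0.2973 = 15.95 × 0.6055 ≈ 9.656

9.66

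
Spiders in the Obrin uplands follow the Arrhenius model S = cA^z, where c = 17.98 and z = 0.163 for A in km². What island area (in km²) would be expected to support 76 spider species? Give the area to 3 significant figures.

76 = 17.98 × A^0.163  ⇒  A^0.163 = 76/17.98 = 4.227
ln A = ln(4.227) / 0.163 = 1.4415 / 0.163 = 8.8434
A = e^8.8434 ≈ 6928 km²

6930 km²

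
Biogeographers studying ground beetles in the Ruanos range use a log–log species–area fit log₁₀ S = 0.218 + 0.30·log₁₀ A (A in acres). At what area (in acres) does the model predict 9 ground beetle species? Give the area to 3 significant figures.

9 = 1.652 × A^0.3  ⇒  A^0.3 = 9/1.652 = 5.448
ln A = ln(5.448) / 0.3 = 1.6953 / 0.3 = 5.6509
A = e^5.6509 ≈ 284.5 acres

285 acres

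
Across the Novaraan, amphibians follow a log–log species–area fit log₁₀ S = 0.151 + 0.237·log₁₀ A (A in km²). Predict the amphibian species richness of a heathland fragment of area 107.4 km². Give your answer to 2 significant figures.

4.3

S = 1.416 × 107.4^0.237 = 1.416 × 3.029 ≈ 4.289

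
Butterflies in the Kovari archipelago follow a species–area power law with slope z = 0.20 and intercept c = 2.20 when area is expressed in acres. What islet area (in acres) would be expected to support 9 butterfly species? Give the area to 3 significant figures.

1150 acres

9 = 2.2 × A^0.2  ⇒  A^0.2 = 9/2.2 = 4.091
ln A = ln(4.091) / 0.2 = 1.4088 / 0.2 = 7.0438
A = e^7.0438 ≈ 1146 acres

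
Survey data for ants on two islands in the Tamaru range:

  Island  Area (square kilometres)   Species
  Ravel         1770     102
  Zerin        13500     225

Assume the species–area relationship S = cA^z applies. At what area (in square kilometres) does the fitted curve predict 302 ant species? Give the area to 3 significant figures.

28700 square kilometres

z = ln(225/102) / ln(13500/1770) = 0.7911 / 2.0317 = 0.3894
c = 102 / 1770^0.3894 = 102 / 18.4 = 5.545
A = (302/5.545)^(1/0.3894) ⇒ ln A = ln(54.47)/0.3894 = 10.2663
A = e^10.2663 ≈ 28748 square kilometres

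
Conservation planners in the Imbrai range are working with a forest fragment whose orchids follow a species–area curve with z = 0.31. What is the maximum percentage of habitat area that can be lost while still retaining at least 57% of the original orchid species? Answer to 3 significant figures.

83.7%

Need (A_new/A_old)^0.31 = 0.57, so A_new/A_old = 0.57^(1/0.31) = 0.57^3.226
ln(A_new/A_old) = ln 0.57 / 0.31 = -0.5621 / 0.31 = -1.8133
A_new/A_old = e^-1.8133 ≈ 0.1631
Fraction that can be lost = 1 − 0.1631 = 0.8369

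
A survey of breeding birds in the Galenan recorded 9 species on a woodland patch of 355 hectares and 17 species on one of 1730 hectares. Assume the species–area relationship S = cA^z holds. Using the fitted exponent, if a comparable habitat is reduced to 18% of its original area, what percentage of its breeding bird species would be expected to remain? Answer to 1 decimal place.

50.2%

z = ln(17/9) / ln(1730/355) = 0.6360 / 1.5838 = 0.4016
S_new/S_old = (A_new/A_old)^z = 0.18^0.4016 = exp(0.4016 × -1.7148) = 0.5023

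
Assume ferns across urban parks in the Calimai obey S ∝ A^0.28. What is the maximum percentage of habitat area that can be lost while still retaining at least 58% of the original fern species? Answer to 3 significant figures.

85.7%

Need (A_new/A_old)^0.28 = 0.58, so A_new/A_old = 0.58^(1/0.28) = 0.58^3.571
ln(A_new/A_old) = ln 0.58 / 0.28 = -0.5447 / 0.28 = -1.9455
A_new/A_old = e^-1.9455 ≈ 0.1429
Fraction that can be lost = 1 − 0.1429 = 0.8571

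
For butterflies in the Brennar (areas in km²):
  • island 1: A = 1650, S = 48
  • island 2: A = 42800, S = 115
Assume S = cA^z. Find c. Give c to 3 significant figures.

6.57

z = ln(S₂/S₁) / ln(A₂/A₁) = ln(115/48) / ln(42800/1650) = 0.8737 / 3.2558 = 0.2684
c = S₁ / A₁^z = 48 / 1650^0.2684 = 48 / 7.302 = 6.573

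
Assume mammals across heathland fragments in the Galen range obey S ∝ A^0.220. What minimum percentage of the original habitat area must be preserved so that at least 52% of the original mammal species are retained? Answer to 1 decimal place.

5.1%

Need (A_new/A_old)^0.22 = 0.52, so A_new/A_old = 0.52^(1/0.22) = 0.52^4.545
ln(A_new/A_old) = ln 0.52 / 0.22 = -0.6539 / 0.22 = -2.9724
A_new/A_old = e^-2.9724 ≈ 0.05118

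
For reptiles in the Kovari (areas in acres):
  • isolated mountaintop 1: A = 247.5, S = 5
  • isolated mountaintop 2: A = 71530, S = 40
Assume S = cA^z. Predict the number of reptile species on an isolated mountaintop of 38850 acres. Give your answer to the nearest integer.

z = ln(40/5) / ln(71530/247.5) = 2.0794 / 5.6665 = 0.3670
c = 5 / 247.5^0.3670 = 5 / 7.558 = 0.6616
S₃ = 0.6616 × 38850^0.3670 = 0.6616 × 48.33 ≈ 31.97

32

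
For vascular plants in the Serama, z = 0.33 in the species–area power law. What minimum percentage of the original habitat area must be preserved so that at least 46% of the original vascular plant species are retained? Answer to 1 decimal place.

9.5%

Need (A_new/A_old)^0.33 = 0.46, so A_new/A_old = 0.46^(1/0.33) = 0.46^3.03
ln(A_new/A_old) = ln 0.46 / 0.33 = -0.7765 / 0.33 = -2.3531
A_new/A_old = e^-2.3531 ≈ 0.09507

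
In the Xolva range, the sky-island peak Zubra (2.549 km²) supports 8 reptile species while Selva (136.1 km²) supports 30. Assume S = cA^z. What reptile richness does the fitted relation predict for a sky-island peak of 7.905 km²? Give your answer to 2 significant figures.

z = ln(30/8) / ln(136.1/2.549) = 1.3218 / 3.9777 = 0.3323
c = 8 / 2.549^0.3323 = 8 / 1.365 = 5.862
S₃ = 5.862 × 7.905^0.3323 = 5.862 × 1.988 ≈ 11.65

12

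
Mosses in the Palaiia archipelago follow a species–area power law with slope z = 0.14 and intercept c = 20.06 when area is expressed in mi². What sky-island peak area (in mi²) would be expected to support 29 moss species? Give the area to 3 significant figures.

13.9 mi²

29 = 20.06 × A^0.14  ⇒  A^0.14 = 29/20.06 = 1.446
ln A = ln(1.446) / 0.14 = 0.3686 / 0.14 = 2.6326
A = e^2.6326 ≈ 13.91 mi²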